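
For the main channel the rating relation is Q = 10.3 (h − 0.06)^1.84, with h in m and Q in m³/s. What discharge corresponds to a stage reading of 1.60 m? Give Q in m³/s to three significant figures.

22.8 m³/s

Q = 10.3 × (1.60 − 0.06)^1.84 = 10.3 × 1.54^1.84 = 22.80 m³/s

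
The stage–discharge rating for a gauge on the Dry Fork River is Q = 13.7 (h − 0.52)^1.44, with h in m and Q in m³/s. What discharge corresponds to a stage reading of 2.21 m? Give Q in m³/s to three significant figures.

Q = 13.7 × (2.21 − 0.52)^1.44 = 13.7 × 1.69^1.44 = 29.17 m³/s

29.2 m³/s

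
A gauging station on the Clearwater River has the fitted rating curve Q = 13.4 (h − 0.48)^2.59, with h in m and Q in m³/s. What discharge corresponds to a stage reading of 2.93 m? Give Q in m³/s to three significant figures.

Q = 13.4 × (2.93 − 0.48)^2.59 = 13.4 × 2.45^2.59 = 136.5 m³/s

136 m³/s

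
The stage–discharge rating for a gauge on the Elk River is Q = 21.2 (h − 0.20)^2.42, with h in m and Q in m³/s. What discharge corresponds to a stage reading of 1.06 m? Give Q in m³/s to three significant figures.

Q = 21.2 × (1.06 − 0.20)^2.42 = 21.2 × 0.86^2.42 = 14.72 m³/s

14.7 m³/s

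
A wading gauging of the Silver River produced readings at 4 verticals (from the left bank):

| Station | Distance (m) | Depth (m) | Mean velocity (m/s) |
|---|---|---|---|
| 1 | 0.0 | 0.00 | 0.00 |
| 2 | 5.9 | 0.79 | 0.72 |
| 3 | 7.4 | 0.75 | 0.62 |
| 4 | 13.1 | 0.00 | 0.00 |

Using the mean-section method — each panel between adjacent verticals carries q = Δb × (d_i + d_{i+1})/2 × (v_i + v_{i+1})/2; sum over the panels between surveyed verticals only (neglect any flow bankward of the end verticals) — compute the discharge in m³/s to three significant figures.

Panel 1-2: Δb = 5.9 m, d̄ = (0.00+0.79)/2 = 0.395, v̄ = (0.00+0.72)/2 = 0.36 → q = 5.9×0.395×0.36 = 0.8390 m³/s
Panel 2-3: Δb = 1.5 m, d̄ = (0.79+0.75)/2 = 0.77, v̄ = (0.72+0.62)/2 = 0.67 → q = 1.5×0.77×0.67 = 0.7739 m³/s
Panel 3-4: Δb = 5.7 m, d̄ = (0.75+0.00)/2 = 0.375, v̄ = (0.62+0.00)/2 = 0.31 → q = 5.7×0.375×0.31 = 0.6626 m³/s
Q = Σ q = 2.275 m³/s

2.28 m³/s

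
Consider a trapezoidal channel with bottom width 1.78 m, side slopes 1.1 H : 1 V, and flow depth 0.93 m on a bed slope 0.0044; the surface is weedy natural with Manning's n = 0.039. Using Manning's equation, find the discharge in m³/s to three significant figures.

A = (b + z·y)·y = (1.78 + 1.1×0.93)×0.93 = 2.607 m²
P = b + 2y√(1+z²) = 1.78 + 2×0.93×√(1+1.1²) = 4.545 m
R = A/P = 2.607/4.545 = 0.5735 m
Q = (1/n)·A·R^(2/3)·S^(1/2) = (1/0.039) × 2.607 × 0.5735^(2/3) × 0.0044^(1/2) = 3.061 m³/s

3.06 m³/s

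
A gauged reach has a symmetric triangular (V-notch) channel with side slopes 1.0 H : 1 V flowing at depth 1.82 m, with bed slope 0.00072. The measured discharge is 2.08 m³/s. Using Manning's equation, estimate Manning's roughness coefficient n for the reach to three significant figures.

0.0318

A = z·y² = 1.0×1.82² = 3.312 m²
P = 2y√(1+z²) = 2×1.82×√(1+1.0²) = 5.148 m
R = A/P = 3.312/5.148 = 0.6435 m
n = (1/Q)·A·R^(2/3)·S^(1/2) = (1/2.08) × 3.312 × 0.7453 × 0.02683 = 0.03185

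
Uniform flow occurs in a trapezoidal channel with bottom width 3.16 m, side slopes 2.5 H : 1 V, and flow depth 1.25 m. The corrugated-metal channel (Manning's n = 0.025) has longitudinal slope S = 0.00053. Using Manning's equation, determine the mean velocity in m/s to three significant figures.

0.790 m/s

A = (b + z·y)·y = (3.16 + 2.5×1.25)×1.25 = 7.856 m²
P = b + 2y√(1+z²) = 3.16 + 2×1.25×√(1+2.5²) = 9.891 m
R = A/P = 7.856/9.891 = 0.7942 m
Q = (1/n)·A·R^(2/3)·S^(1/2) = (1/0.025) × 7.856 × 0.7942^(2/3) × 0.00053^(1/2) = 6.205 m³/s
V = Q/A = 6.205/7.856 = 0.7898 m/s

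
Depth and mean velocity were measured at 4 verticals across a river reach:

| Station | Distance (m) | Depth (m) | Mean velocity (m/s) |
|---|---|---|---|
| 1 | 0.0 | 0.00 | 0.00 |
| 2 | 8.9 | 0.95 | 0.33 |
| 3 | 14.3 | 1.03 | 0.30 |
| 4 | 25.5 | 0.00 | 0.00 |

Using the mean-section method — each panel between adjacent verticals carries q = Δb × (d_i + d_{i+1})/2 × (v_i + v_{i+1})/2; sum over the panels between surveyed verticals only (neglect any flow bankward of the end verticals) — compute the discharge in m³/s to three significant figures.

3.25 m³/s

Panel 1-2: Δb = 8.9 m, d̄ = (0.00+0.95)/2 = 0.475, v̄ = (0.00+0.33)/2 = 0.165 → q = 8.9×0.475×0.165 = 0.6975 m³/s
Panel 2-3: Δb = 5.4 m, d̄ = (0.95+1.03)/2 = 0.99, v̄ = (0.33+0.30)/2 = 0.315 → q = 5.4×0.99×0.315 = 1.684 m³/s
Panel 3-4: Δb = 11.2 m, d̄ = (1.03+0.00)/2 = 0.515, v̄ = (0.30+0.00)/2 = 0.15 → q = 11.2×0.515×0.15 = 0.8652 m³/s
Q = Σ q = 3.247 m³/s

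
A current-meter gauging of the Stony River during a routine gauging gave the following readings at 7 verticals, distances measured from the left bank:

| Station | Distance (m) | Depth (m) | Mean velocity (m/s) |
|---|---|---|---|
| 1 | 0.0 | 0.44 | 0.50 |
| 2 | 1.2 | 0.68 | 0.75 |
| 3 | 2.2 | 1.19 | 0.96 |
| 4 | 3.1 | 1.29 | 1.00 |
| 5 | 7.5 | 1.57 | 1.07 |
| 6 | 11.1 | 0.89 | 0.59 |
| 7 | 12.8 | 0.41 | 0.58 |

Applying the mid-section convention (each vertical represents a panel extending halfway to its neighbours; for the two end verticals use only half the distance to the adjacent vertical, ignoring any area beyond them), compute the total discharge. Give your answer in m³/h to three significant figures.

48600 m³/h

w_1 = (1.2 − 0.0)/2 = 0.6 m; q_1 = 0.50 × 0.44 × 0.6 = 0.1320 m³/s
w_2 = (2.2 − 0.0)/2 = 1.1 m; q_2 = 0.75 × 0.68 × 1.1 = 0.5610 m³/s
w_3 = (3.1 − 1.2)/2 = 0.95 m; q_3 = 0.96 × 1.19 × 0.95 = 1.085 m³/s
w_4 = (7.5 − 2.2)/2 = 2.65 m; q_4 = 1.00 × 1.29 × 2.65 = 3.419 m³/s
w_5 = (11.1 − 3.1)/2 = 4 m; q_5 = 1.07 × 1.57 × 4 = 6.720 m³/s
w_6 = (12.8 − 7.5)/2 = 2.65 m; q_6 = 0.59 × 0.89 × 2.65 = 1.392 m³/s
w_7 = (12.8 − 11.1)/2 = 0.85 m; q_7 = 0.58 × 0.41 × 0.85 = 0.2021 m³/s
Q = Σ qᵢ = 13.51 m³/s
= 13.51 × 3600 = 48640 m³/h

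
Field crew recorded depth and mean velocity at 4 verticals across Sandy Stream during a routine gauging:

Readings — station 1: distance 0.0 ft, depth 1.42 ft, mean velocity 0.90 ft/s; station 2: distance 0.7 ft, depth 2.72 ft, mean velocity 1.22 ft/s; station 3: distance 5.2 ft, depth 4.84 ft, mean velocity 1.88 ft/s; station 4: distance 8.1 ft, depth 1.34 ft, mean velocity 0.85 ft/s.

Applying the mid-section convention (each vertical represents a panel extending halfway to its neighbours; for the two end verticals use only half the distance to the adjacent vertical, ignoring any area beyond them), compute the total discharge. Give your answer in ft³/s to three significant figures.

w_1 = (0.7 − 0.0)/2 = 0.35 ft; q_1 = 0.90 × 1.42 × 0.35 = 0.4473 ft³/s
w_2 = (5.2 − 0.0)/2 = 2.6 ft; q_2 = 1.22 × 2.72 × 2.6 = 8.628 ft³/s
w_3 = (8.1 − 0.7)/2 = 3.7 ft; q_3 = 1.88 × 4.84 × 3.7 = 33.67 ft³/s
w_4 = (8.1 − 5.2)/2 = 1.45 ft; q_4 = 0.85 × 1.34 × 1.45 = 1.652 ft³/s
Q = Σ qᵢ = 44.39 ft³/s

44.4 ft³/s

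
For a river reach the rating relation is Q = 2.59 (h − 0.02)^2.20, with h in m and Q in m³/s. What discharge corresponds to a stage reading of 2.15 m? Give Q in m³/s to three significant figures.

13.7 m³/s

Q = 2.59 × (2.15 − 0.02)^2.20 = 2.59 × 2.13^2.20 = 13.67 m³/s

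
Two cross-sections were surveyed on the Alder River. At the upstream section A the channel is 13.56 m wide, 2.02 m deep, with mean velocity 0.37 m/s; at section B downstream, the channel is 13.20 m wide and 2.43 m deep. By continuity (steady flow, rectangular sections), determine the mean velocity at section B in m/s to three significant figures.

Q = A₁V₁ = (13.56×2.02) × 0.37 = 10.13 m³/s
A₂ = 13.20 × 2.43 = 32.08 m²
V₂ = Q/A₂ = 10.13/32.08 = 0.3160 m/s

0.316 m/s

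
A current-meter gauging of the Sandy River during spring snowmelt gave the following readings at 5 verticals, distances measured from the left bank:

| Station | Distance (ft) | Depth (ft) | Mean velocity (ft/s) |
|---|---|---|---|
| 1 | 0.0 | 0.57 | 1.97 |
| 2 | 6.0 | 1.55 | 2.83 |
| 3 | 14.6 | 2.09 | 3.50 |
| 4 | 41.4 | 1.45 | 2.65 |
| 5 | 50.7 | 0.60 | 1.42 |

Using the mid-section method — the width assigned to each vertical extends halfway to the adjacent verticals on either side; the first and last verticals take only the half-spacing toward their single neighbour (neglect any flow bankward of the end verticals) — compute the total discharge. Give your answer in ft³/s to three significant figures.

w_1 = (6.0 − 0.0)/2 = 3 ft; q_1 = 1.97 × 0.57 × 3 = 3.369 ft³/s
w_2 = (14.6 − 0.0)/2 = 7.3 ft; q_2 = 2.83 × 1.55 × 7.3 = 32.02 ft³/s
w_3 = (41.4 − 6.0)/2 = 17.7 ft; q_3 = 3.50 × 2.09 × 17.7 = 129.5 ft³/s
w_4 = (50.7 − 14.6)/2 = 18.05 ft; q_4 = 2.65 × 1.45 × 18.05 = 69.36 ft³/s
w_5 = (50.7 − 41.4)/2 = 4.65 ft; q_5 = 1.42 × 0.60 × 4.65 = 3.962 ft³/s
Q = Σ qᵢ = 238.2 ft³/s

238 ft³/s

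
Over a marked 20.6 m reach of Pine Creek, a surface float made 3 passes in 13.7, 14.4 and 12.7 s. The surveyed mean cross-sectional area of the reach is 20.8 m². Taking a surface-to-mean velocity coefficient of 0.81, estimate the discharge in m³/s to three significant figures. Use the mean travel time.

25.5 m³/s

t̄ = (13.7 + 14.4 + 12.7) / 3 = 13.6 s
v_surface = L / t̄ = 20.6 / 13.6 = 1.515 m/s
v_mean = 0.81 × 1.515 = 1.227 m/s
Q = A × v_mean = 20.8 × 1.227 = 25.52 m³/s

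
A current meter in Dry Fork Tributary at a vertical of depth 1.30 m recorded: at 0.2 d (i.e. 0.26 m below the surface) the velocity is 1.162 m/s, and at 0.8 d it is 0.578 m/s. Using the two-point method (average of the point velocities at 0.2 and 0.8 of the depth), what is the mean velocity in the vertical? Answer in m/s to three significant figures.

v̄ = (1.162 + 0.578) / 2 = 0.8700 m/s

0.870 m/s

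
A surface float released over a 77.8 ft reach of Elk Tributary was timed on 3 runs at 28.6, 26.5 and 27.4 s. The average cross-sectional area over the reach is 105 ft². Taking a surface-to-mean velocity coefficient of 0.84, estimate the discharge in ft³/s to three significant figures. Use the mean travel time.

250 ft³/s

t̄ = (28.6 + 26.5 + 27.4) / 3 = 27.5 s
v_surface = L / t̄ = 77.8 / 27.5 = 2.829 ft/s
v_mean = 0.84 × 2.829 = 2.376 ft/s
Q = A × v_mean = 105 × 2.376 = 249.5 ft³/s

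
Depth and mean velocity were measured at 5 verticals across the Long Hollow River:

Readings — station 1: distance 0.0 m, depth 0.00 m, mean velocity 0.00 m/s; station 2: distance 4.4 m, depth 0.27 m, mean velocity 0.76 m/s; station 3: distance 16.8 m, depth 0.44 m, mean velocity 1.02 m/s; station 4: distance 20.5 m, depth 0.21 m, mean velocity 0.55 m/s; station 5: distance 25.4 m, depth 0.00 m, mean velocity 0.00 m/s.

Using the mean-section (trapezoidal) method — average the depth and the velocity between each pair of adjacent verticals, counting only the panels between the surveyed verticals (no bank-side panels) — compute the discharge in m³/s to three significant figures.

Panel 1-2: Δb = 4.4 m, d̄ = (0.00+0.27)/2 = 0.135, v̄ = (0.00+0.76)/2 = 0.38 → q = 4.4×0.135×0.38 = 0.2257 m³/s
Panel 2-3: Δb = 12.4 m, d̄ = (0.27+0.44)/2 = 0.355, v̄ = (0.76+1.02)/2 = 0.89 → q = 12.4×0.355×0.89 = 3.918 m³/s
Panel 3-4: Δb = 3.7 m, d̄ = (0.44+0.21)/2 = 0.325, v̄ = (1.02+0.55)/2 = 0.785 → q = 3.7×0.325×0.785 = 0.9440 m³/s
Panel 4-5: Δb = 4.9 m, d̄ = (0.21+0.00)/2 = 0.105, v̄ = (0.55+0.00)/2 = 0.275 → q = 4.9×0.105×0.275 = 0.1415 m³/s
Q = Σ q = 5.229 m³/s

5.23 m³/s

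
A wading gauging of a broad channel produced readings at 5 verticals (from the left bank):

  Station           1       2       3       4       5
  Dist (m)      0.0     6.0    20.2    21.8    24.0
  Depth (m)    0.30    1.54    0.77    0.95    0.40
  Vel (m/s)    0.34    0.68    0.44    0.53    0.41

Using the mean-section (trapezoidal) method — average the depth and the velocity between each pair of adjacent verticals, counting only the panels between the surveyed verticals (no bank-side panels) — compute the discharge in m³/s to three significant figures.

13.4 m³/s

Panel 1-2: Δb = 6 m, d̄ = (0.30+1.54)/2 = 0.92, v̄ = (0.34+0.68)/2 = 0.51 → q = 6×0.92×0.51 = 2.815 m³/s
Panel 2-3: Δb = 14.2 m, d̄ = (1.54+0.77)/2 = 1.155, v̄ = (0.68+0.44)/2 = 0.56 → q = 14.2×1.155×0.56 = 9.185 m³/s
Panel 3-4: Δb = 1.6 m, d̄ = (0.77+0.95)/2 = 0.86, v̄ = (0.44+0.53)/2 = 0.485 → q = 1.6×0.86×0.485 = 0.6674 m³/s
Panel 4-5: Δb = 2.2 m, d̄ = (0.95+0.40)/2 = 0.675, v̄ = (0.53+0.41)/2 = 0.47 → q = 2.2×0.675×0.47 = 0.6980 m³/s
Q = Σ q = 13.37 m³/s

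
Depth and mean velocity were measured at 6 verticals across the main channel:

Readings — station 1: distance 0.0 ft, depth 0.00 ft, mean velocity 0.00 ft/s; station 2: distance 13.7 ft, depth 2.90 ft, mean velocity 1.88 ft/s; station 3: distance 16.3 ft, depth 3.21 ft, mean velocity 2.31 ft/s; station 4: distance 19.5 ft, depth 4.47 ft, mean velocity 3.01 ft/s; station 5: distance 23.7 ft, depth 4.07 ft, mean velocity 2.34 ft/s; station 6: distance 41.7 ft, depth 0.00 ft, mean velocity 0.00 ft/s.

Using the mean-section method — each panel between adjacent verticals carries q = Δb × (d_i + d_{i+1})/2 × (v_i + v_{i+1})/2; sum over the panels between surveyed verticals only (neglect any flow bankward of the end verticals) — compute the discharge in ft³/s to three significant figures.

Panel 1-2: Δb = 13.7 ft, d̄ = (0.00+2.90)/2 = 1.45, v̄ = (0.00+1.88)/2 = 0.94 → q = 13.7×1.45×0.94 = 18.67 ft³/s
Panel 2-3: Δb = 2.6 ft, d̄ = (2.90+3.21)/2 = 3.055, v̄ = (1.88+2.31)/2 = 2.095 → q = 2.6×3.055×2.095 = 16.64 ft³/s
Panel 3-4: Δb = 3.2 ft, d̄ = (3.21+4.47)/2 = 3.84, v̄ = (2.31+3.01)/2 = 2.66 → q = 3.2×3.84×2.66 = 32.69 ft³/s
Panel 4-5: Δb = 4.2 ft, d̄ = (4.47+4.07)/2 = 4.27, v̄ = (3.01+2.34)/2 = 2.675 → q = 4.2×4.27×2.675 = 47.97 ft³/s
Panel 5-6: Δb = 18 ft, d̄ = (4.07+0.00)/2 = 2.035, v̄ = (2.34+0.00)/2 = 1.17 → q = 18×2.035×1.17 = 42.86 ft³/s
Q = Σ q = 158.8 ft³/s

159 ft³/s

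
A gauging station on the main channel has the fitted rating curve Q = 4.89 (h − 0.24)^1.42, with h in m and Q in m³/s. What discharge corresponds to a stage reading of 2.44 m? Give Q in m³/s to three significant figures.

15.0 m³/s

Q = 4.89 × (2.44 − 0.24)^1.42 = 4.89 × 2.2^1.42 = 14.98 m³/s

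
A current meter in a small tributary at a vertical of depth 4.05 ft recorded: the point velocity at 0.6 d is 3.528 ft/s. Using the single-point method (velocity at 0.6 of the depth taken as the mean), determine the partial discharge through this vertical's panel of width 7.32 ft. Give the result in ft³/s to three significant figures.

v̄ = v₀.₆ = 3.528 ft/s
q = v̄ × d × w = 3.528 × 4.05 × 7.32 = 104.6 ft³/s

105 ft³/s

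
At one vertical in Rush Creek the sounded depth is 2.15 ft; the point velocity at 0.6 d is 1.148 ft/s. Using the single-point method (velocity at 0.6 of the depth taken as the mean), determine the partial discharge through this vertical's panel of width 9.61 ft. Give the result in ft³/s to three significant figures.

v̄ = v₀.₆ = 1.148 ft/s
q = v̄ × d × w = 1.148 × 2.15 × 9.61 = 23.72 ft³/s

23.7 ft³/s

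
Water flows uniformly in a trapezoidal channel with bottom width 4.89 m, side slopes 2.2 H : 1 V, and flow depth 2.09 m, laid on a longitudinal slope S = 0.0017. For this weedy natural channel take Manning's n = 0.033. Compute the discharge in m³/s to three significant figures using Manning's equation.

A = (b + z·y)·y = (4.89 + 2.2×2.09)×2.09 = 19.83 m²
P = b + 2y√(1+z²) = 4.89 + 2×2.09×√(1+2.2²) = 14.99 m
R = A/P = 19.83/14.99 = 1.323 m
Q = (1/n)·A·R^(2/3)·S^(1/2) = (1/0.033) × 19.83 × 1.323^(2/3) × 0.0017^(1/2) = 29.85 m³/s

29.9 m³/s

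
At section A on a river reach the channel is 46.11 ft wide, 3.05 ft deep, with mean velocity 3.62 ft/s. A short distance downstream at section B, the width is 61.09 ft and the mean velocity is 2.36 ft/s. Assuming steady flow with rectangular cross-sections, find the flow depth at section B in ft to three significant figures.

Q = A₁V₁ = (46.11×3.05) × 3.62 = 509.1 ft³/s
d₂ = Q/(b₂ V₂) = 509.1/(61.09×2.36) = 3.531 ft

3.53 ft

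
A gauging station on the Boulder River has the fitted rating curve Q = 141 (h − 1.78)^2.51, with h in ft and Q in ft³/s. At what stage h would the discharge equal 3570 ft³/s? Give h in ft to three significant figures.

5.40 ft

h − h₀ = (Q/C)^(1/b) = (3570/141)^(1/2.51) = 3.624 ft
h = 1.78 + 3.624 = 5.404 ft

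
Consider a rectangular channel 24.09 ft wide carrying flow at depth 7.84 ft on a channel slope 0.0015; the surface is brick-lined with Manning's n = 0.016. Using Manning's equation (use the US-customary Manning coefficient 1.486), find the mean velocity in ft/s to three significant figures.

A = b·y = 24.09 × 7.84 = 188.9 ft²
P = b + 2y = 24.09 + 2×7.84 = 39.77 ft
R = A/P = 188.9/39.77 = 4.749 ft
Q = (1.486/n)·A·R^(2/3)·S^(1/2) = (1.486/0.016) × 188.9 × 4.749^(2/3) × 0.0015^(1/2) = 1919 ft³/s
V = Q/A = 1919/188.9 = 10.16 ft/s

10.2 ft/s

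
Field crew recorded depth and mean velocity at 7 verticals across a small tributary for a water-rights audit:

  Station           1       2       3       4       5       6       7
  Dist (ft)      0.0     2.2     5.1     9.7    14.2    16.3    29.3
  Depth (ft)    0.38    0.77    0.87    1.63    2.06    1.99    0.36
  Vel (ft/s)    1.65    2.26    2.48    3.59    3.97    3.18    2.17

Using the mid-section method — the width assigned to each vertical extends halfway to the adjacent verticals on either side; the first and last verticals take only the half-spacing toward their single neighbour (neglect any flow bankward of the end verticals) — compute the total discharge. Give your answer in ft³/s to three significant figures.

w_1 = (2.2 − 0.0)/2 = 1.1 ft; q_1 = 1.65 × 0.38 × 1.1 = 0.6897 ft³/s
w_2 = (5.1 − 0.0)/2 = 2.55 ft; q_2 = 2.26 × 0.77 × 2.55 = 4.438 ft³/s
w_3 = (9.7 − 2.2)/2 = 3.75 ft; q_3 = 2.48 × 0.87 × 3.75 = 8.091 ft³/s
w_4 = (14.2 − 5.1)/2 = 4.55 ft; q_4 = 3.59 × 1.63 × 4.55 = 26.63 ft³/s
w_5 = (16.3 − 9.7)/2 = 3.3 ft; q_5 = 3.97 × 2.06 × 3.3 = 26.99 ft³/s
w_6 = (29.3 − 14.2)/2 = 7.55 ft; q_6 = 3.18 × 1.99 × 7.55 = 47.78 ft³/s
w_7 = (29.3 − 16.3)/2 = 6.5 ft; q_7 = 2.17 × 0.36 × 6.5 = 5.078 ft³/s
Q = Σ qᵢ = 119.7 ft³/s

120 ft³/s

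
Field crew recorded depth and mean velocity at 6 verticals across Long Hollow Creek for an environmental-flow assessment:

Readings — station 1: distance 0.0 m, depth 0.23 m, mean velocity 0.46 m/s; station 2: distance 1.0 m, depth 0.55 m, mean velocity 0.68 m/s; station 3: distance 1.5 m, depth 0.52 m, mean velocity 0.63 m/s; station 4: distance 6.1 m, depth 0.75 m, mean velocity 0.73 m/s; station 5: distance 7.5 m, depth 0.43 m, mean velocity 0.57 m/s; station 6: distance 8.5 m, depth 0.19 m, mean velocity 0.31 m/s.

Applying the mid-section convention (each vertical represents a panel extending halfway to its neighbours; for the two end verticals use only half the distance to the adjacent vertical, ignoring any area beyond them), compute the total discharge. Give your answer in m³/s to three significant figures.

w_1 = (1.0 − 0.0)/2 = 0.5 m; q_1 = 0.46 × 0.23 × 0.5 = 0.05290 m³/s
w_2 = (1.5 − 0.0)/2 = 0.75 m; q_2 = 0.68 × 0.55 × 0.75 = 0.2805 m³/s
w_3 = (6.1 − 1.0)/2 = 2.55 m; q_3 = 0.63 × 0.52 × 2.55 = 0.8354 m³/s
w_4 = (7.5 − 1.5)/2 = 3 m; q_4 = 0.73 × 0.75 × 3 = 1.643 m³/s
w_5 = (8.5 − 6.1)/2 = 1.2 m; q_5 = 0.57 × 0.43 × 1.2 = 0.2941 m³/s
w_6 = (8.5 − 7.5)/2 = 0.5 m; q_6 = 0.31 × 0.19 × 0.5 = 0.02945 m³/s
Q = Σ qᵢ = 3.135 m³/s

3.13 m³/s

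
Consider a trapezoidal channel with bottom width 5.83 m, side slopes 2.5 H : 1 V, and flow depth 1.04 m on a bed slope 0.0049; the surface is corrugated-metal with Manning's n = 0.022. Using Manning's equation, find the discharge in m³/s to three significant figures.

A = (b + z·y)·y = (5.83 + 2.5×1.04)×1.04 = 8.767 m²
P = b + 2y√(1+z²) = 5.83 + 2×1.04×√(1+2.5²) = 11.43 m
R = A/P = 8.767/11.43 = 0.7670 m
Q = (1/n)·A·R^(2/3)·S^(1/2) = (1/0.022) × 8.767 × 0.7670^(2/3) × 0.0049^(1/2) = 23.37 m³/s

23.4 m³/s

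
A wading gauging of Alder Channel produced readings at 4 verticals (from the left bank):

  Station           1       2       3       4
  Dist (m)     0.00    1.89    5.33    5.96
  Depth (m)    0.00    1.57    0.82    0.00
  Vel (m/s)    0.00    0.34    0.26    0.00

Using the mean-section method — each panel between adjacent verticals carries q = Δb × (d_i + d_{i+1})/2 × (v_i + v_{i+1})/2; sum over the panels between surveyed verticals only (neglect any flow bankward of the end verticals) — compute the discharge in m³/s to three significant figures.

1.52 m³/s

Panel 1-2: Δb = 1.89 m, d̄ = (0.00+1.57)/2 = 0.785, v̄ = (0.00+0.34)/2 = 0.17 → q = 1.89×0.785×0.17 = 0.2522 m³/s
Panel 2-3: Δb = 3.44 m, d̄ = (1.57+0.82)/2 = 1.195, v̄ = (0.34+0.26)/2 = 0.3 → q = 3.44×1.195×0.3 = 1.233 m³/s
Panel 3-4: Δb = 0.63 m, d̄ = (0.82+0.00)/2 = 0.41, v̄ = (0.26+0.00)/2 = 0.13 → q = 0.63×0.41×0.13 = 0.03358 m³/s
Q = Σ q = 1.519 m³/s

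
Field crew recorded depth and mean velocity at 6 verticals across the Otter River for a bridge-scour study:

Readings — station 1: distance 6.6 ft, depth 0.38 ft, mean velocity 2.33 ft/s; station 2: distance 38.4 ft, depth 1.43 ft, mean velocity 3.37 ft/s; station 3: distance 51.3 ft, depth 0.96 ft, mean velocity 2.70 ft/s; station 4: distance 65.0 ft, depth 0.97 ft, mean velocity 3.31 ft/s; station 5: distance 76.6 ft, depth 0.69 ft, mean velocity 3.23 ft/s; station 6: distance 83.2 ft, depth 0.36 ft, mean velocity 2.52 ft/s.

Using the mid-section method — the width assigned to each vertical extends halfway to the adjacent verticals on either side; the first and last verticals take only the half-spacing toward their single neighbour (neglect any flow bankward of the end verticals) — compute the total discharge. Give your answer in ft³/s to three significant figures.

220 ft³/s

w_1 = (38.4 − 6.6)/2 = 15.9 ft; q_1 = 2.33 × 0.38 × 15.9 = 14.08 ft³/s
w_2 = (51.3 − 6.6)/2 = 22.35 ft; q_2 = 3.37 × 1.43 × 22.35 = 107.7 ft³/s
w_3 = (65.0 − 38.4)/2 = 13.3 ft; q_3 = 2.70 × 0.96 × 13.3 = 34.47 ft³/s
w_4 = (76.6 − 51.3)/2 = 12.65 ft; q_4 = 3.31 × 0.97 × 12.65 = 40.62 ft³/s
w_5 = (83.2 − 65.0)/2 = 9.1 ft; q_5 = 3.23 × 0.69 × 9.1 = 20.28 ft³/s
w_6 = (83.2 − 76.6)/2 = 3.3 ft; q_6 = 2.52 × 0.36 × 3.3 = 2.994 ft³/s
Q = Σ qᵢ = 220.1 ft³/s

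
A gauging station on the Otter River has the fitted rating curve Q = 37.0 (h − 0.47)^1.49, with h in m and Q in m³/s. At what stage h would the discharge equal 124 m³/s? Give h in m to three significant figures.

h − h₀ = (Q/C)^(1/b) = (124/37.0)^(1/1.49) = 2.252 m
h = 0.47 + 2.252 = 2.722 m

2.72 m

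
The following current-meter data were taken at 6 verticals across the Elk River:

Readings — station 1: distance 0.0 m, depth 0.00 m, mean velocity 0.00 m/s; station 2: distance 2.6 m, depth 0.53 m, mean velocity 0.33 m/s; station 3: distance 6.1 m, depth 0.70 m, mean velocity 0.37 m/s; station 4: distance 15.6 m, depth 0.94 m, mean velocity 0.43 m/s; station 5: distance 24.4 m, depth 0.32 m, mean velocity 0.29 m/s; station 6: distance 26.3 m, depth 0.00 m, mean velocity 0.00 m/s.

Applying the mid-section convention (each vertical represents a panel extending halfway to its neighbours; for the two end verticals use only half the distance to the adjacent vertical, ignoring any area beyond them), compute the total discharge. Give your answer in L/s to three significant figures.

6410 L/s

w_2 = (6.1 − 0.0)/2 = 3.05 m; q_2 = 0.33 × 0.53 × 3.05 = 0.5334 m³/s
w_3 = (15.6 − 2.6)/2 = 6.5 m; q_3 = 0.37 × 0.70 × 6.5 = 1.684 m³/s
w_4 = (24.4 − 6.1)/2 = 9.15 m; q_4 = 0.43 × 0.94 × 9.15 = 3.698 m³/s
w_5 = (26.3 − 15.6)/2 = 5.35 m; q_5 = 0.29 × 0.32 × 5.35 = 0.4965 m³/s
Stations 1, 6 contribute zero (depth or velocity is 0).
Q = Σ qᵢ = 6.412 m³/s
= 6.412 × 1000 = 6412 L/s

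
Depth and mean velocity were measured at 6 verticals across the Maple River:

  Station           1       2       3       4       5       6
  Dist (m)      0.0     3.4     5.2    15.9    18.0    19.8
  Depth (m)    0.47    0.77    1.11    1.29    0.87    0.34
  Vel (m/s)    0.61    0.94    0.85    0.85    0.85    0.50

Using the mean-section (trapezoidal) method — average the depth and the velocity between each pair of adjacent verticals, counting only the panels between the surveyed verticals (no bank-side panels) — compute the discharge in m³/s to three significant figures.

Panel 1-2: Δb = 3.4 m, d̄ = (0.47+0.77)/2 = 0.62, v̄ = (0.61+0.94)/2 = 0.775 → q = 3.4×0.62×0.775 = 1.634 m³/s
Panel 2-3: Δb = 1.8 m, d̄ = (0.77+1.11)/2 = 0.94, v̄ = (0.94+0.85)/2 = 0.895 → q = 1.8×0.94×0.895 = 1.514 m³/s
Panel 3-4: Δb = 10.7 m, d̄ = (1.11+1.29)/2 = 1.2, v̄ = (0.85+0.85)/2 = 0.85 → q = 10.7×1.2×0.85 = 10.91 m³/s
Panel 4-5: Δb = 2.1 m, d̄ = (1.29+0.87)/2 = 1.08, v̄ = (0.85+0.85)/2 = 0.85 → q = 2.1×1.08×0.85 = 1.928 m³/s
Panel 5-6: Δb = 1.8 m, d̄ = (0.87+0.34)/2 = 0.605, v̄ = (0.85+0.50)/2 = 0.675 → q = 1.8×0.605×0.675 = 0.7351 m³/s
Q = Σ q = 16.72 m³/s

16.7 m³/s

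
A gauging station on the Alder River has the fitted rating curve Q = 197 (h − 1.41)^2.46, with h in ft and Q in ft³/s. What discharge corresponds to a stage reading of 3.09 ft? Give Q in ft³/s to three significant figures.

706 ft³/s

Q = 197 × (3.09 − 1.41)^2.46 = 197 × 1.68^2.46 = 705.9 ft³/s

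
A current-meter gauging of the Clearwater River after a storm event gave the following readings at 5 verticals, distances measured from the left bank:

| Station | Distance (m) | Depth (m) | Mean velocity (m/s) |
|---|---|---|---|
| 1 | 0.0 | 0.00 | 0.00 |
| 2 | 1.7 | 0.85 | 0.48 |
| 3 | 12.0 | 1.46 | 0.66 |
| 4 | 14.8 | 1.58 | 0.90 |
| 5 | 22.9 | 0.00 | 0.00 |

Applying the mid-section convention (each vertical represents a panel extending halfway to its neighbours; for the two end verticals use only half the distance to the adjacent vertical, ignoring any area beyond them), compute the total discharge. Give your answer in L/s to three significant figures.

w_2 = (12.0 − 0.0)/2 = 6 m; q_2 = 0.48 × 0.85 × 6 = 2.448 m³/s
w_3 = (14.8 − 1.7)/2 = 6.55 m; q_3 = 0.66 × 1.46 × 6.55 = 6.312 m³/s
w_4 = (22.9 − 12.0)/2 = 5.45 m; q_4 = 0.90 × 1.58 × 5.45 = 7.750 m³/s
Stations 1, 5 contribute zero (depth or velocity is 0).
Q = Σ qᵢ = 16.51 m³/s
= 16.51 × 1000 = 16510 L/s

16500 L/s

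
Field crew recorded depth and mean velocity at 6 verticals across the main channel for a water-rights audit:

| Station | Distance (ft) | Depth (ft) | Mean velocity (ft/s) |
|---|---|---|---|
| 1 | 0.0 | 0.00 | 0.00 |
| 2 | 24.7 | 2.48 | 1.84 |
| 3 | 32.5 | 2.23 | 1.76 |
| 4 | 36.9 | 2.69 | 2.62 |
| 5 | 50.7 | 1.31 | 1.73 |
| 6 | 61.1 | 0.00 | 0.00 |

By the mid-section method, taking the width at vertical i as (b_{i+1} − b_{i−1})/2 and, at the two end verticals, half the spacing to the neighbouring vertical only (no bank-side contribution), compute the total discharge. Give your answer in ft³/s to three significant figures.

190 ft³/s

w_2 = (32.5 − 0.0)/2 = 16.25 ft; q_2 = 1.84 × 2.48 × 16.25 = 74.15 ft³/s
w_3 = (36.9 − 24.7)/2 = 6.1 ft; q_3 = 1.76 × 2.23 × 6.1 = 23.94 ft³/s
w_4 = (50.7 − 32.5)/2 = 9.1 ft; q_4 = 2.62 × 2.69 × 9.1 = 64.13 ft³/s
w_5 = (61.1 − 36.9)/2 = 12.1 ft; q_5 = 1.73 × 1.31 × 12.1 = 27.42 ft³/s
Stations 1, 6 contribute zero (depth or velocity is 0).
Q = Σ qᵢ = 189.7 ft³/s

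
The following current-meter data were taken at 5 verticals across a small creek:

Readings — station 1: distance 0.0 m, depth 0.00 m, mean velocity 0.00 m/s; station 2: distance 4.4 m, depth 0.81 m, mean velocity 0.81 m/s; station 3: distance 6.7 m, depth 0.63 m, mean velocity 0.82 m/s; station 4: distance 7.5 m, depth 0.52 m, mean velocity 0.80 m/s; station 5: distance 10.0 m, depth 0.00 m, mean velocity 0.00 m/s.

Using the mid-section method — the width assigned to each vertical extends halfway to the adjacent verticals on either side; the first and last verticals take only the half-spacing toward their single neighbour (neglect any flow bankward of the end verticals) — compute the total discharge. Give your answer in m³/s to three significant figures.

3.69 m³/s

w_2 = (6.7 − 0.0)/2 = 3.35 m; q_2 = 0.81 × 0.81 × 3.35 = 2.198 m³/s
w_3 = (7.5 − 4.4)/2 = 1.55 m; q_3 = 0.82 × 0.63 × 1.55 = 0.8007 m³/s
w_4 = (10.0 − 6.7)/2 = 1.65 m; q_4 = 0.80 × 0.52 × 1.65 = 0.6864 m³/s
Stations 1, 5 contribute zero (depth or velocity is 0).
Q = Σ qᵢ = 3.685 m³/s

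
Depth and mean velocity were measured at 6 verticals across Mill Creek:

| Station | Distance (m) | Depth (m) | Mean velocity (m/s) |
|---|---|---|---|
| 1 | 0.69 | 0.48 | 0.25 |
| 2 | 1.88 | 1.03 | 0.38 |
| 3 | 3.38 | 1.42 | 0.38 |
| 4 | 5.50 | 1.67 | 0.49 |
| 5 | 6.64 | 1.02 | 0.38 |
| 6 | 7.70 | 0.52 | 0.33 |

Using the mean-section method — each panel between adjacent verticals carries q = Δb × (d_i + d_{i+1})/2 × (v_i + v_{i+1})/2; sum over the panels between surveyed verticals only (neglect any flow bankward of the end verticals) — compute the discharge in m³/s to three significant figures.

3.36 m³/s

Panel 1-2: Δb = 1.19 m, d̄ = (0.48+1.03)/2 = 0.755, v̄ = (0.25+0.38)/2 = 0.315 → q = 1.19×0.755×0.315 = 0.2830 m³/s
Panel 2-3: Δb = 1.5 m, d̄ = (1.03+1.42)/2 = 1.225, v̄ = (0.38+0.38)/2 = 0.38 → q = 1.5×1.225×0.38 = 0.6983 m³/s
Panel 3-4: Δb = 2.12 m, d̄ = (1.42+1.67)/2 = 1.545, v̄ = (0.38+0.49)/2 = 0.435 → q = 2.12×1.545×0.435 = 1.425 m³/s
Panel 4-5: Δb = 1.14 m, d̄ = (1.67+1.02)/2 = 1.345, v̄ = (0.49+0.38)/2 = 0.435 → q = 1.14×1.345×0.435 = 0.6670 m³/s
Panel 5-6: Δb = 1.06 m, d̄ = (1.02+0.52)/2 = 0.77, v̄ = (0.38+0.33)/2 = 0.355 → q = 1.06×0.77×0.355 = 0.2898 m³/s
Q = Σ q = 3.363 m³/s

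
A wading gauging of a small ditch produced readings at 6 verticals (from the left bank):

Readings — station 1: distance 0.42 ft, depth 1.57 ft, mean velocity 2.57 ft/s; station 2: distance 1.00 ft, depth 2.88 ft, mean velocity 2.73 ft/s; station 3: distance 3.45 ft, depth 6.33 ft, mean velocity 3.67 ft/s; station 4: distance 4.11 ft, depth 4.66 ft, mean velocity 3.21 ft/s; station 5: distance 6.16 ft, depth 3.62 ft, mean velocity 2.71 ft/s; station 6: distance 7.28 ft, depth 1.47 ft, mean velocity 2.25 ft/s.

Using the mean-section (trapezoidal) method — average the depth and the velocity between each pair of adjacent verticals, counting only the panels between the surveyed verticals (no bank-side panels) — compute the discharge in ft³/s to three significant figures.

Panel 1-2: Δb = 0.58 ft, d̄ = (1.57+2.88)/2 = 2.225, v̄ = (2.57+2.73)/2 = 2.65 → q = 0.58×2.225×2.65 = 3.420 ft³/s
Panel 2-3: Δb = 2.45 ft, d̄ = (2.88+6.33)/2 = 4.605, v̄ = (2.73+3.67)/2 = 3.2 → q = 2.45×4.605×3.2 = 36.10 ft³/s
Panel 3-4: Δb = 0.66 ft, d̄ = (6.33+4.66)/2 = 5.495, v̄ = (3.67+3.21)/2 = 3.44 → q = 0.66×5.495×3.44 = 12.48 ft³/s
Panel 4-5: Δb = 2.05 ft, d̄ = (4.66+3.62)/2 = 4.14, v̄ = (3.21+2.71)/2 = 2.96 → q = 2.05×4.14×2.96 = 25.12 ft³/s
Panel 5-6: Δb = 1.12 ft, d̄ = (3.62+1.47)/2 = 2.545, v̄ = (2.71+2.25)/2 = 2.48 → q = 1.12×2.545×2.48 = 7.069 ft³/s
Q = Σ q = 84.19 ft³/s

84.2 ft³/s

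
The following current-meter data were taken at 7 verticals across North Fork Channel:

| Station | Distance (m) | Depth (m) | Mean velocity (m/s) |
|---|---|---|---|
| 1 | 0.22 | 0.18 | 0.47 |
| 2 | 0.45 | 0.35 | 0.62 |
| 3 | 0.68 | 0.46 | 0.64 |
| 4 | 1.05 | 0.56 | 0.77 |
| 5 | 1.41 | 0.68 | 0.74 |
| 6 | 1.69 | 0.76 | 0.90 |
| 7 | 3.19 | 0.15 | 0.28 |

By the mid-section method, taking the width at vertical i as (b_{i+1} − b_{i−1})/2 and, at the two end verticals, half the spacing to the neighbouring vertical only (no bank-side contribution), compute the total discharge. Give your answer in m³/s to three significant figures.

w_1 = (0.45 − 0.22)/2 = 0.115 m; q_1 = 0.47 × 0.18 × 0.115 = 0.009729 m³/s
w_2 = (0.68 − 0.22)/2 = 0.23 m; q_2 = 0.62 × 0.35 × 0.23 = 0.04991 m³/s
w_3 = (1.05 − 0.45)/2 = 0.3 m; q_3 = 0.64 × 0.46 × 0.3 = 0.08832 m³/s
w_4 = (1.41 − 0.68)/2 = 0.365 m; q_4 = 0.77 × 0.56 × 0.365 = 0.1574 m³/s
w_5 = (1.69 − 1.05)/2 = 0.32 m; q_5 = 0.74 × 0.68 × 0.32 = 0.1610 m³/s
w_6 = (3.19 − 1.41)/2 = 0.89 m; q_6 = 0.90 × 0.76 × 0.89 = 0.6088 m³/s
w_7 = (3.19 − 1.69)/2 = 0.75 m; q_7 = 0.28 × 0.15 × 0.75 = 0.03150 m³/s
Q = Σ qᵢ = 1.107 m³/s

1.11 m³/s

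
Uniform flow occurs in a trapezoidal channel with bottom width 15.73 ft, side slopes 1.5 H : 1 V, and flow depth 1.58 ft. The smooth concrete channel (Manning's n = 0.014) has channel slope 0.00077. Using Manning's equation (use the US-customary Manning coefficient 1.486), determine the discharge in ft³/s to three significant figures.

102 ft³/s

A = (b + z·y)·y = (15.73 + 1.5×1.58)×1.58 = 28.60 ft²
P = b + 2y√(1+z²) = 15.73 + 2×1.58×√(1+1.5²) = 21.43 ft
R = A/P = 28.60/21.43 = 1.335 ft
Q = (1.486/n)·A·R^(2/3)·S^(1/2) = (1.486/0.014) × 28.60 × 1.335^(2/3) × 0.00077^(1/2) = 102.1 ft³/s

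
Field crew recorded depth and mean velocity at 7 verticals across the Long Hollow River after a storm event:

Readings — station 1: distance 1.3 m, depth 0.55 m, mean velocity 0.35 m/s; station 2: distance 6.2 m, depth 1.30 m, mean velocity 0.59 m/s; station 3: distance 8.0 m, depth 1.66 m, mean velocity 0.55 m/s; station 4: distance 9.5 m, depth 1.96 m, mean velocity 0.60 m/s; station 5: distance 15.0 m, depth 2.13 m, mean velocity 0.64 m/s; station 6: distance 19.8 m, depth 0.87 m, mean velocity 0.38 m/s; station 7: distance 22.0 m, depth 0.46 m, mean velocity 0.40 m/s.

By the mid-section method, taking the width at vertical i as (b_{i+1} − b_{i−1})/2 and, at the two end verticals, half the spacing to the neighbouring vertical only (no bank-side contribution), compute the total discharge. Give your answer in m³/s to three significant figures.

w_1 = (6.2 − 1.3)/2 = 2.45 m; q_1 = 0.35 × 0.55 × 2.45 = 0.4716 m³/s
w_2 = (8.0 − 1.3)/2 = 3.35 m; q_2 = 0.59 × 1.30 × 3.35 = 2.569 m³/s
w_3 = (9.5 − 6.2)/2 = 1.65 m; q_3 = 0.55 × 1.66 × 1.65 = 1.506 m³/s
w_4 = (15.0 − 8.0)/2 = 3.5 m; q_4 = 0.60 × 1.96 × 3.5 = 4.116 m³/s
w_5 = (19.8 − 9.5)/2 = 5.15 m; q_5 = 0.64 × 2.13 × 5.15 = 7.020 m³/s
w_6 = (22.0 − 15.0)/2 = 3.5 m; q_6 = 0.38 × 0.87 × 3.5 = 1.157 m³/s
w_7 = (22.0 − 19.8)/2 = 1.1 m; q_7 = 0.40 × 0.46 × 1.1 = 0.2024 m³/s
Q = Σ qᵢ = 17.04 m³/s

17.0 m³/s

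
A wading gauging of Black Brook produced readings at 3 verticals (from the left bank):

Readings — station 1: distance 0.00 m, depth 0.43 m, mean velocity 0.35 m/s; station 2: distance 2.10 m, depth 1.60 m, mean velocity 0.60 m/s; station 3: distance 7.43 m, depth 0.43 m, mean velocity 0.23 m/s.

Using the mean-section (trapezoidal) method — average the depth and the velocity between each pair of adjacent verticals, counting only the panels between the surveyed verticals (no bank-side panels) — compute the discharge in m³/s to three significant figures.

Panel 1-2: Δb = 2.1 m, d̄ = (0.43+1.60)/2 = 1.015, v̄ = (0.35+0.60)/2 = 0.475 → q = 2.1×1.015×0.475 = 1.012 m³/s
Panel 2-3: Δb = 5.33 m, d̄ = (1.60+0.43)/2 = 1.015, v̄ = (0.60+0.23)/2 = 0.415 → q = 5.33×1.015×0.415 = 2.245 m³/s
Q = Σ q = 3.258 m³/s

3.26 m³/s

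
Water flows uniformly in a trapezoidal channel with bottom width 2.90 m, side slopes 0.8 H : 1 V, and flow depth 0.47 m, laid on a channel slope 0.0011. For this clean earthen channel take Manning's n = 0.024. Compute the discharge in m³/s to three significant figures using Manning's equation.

A = (b + z·y)·y = (2.90 + 0.8×0.47)×0.47 = 1.540 m²
P = b + 2y√(1+z²) = 2.90 + 2×0.47×√(1+0.8²) = 4.104 m
R = A/P = 1.540/4.104 = 0.3752 m
Q = (1/n)·A·R^(2/3)·S^(1/2) = (1/0.024) × 1.540 × 0.3752^(2/3) × 0.0011^(1/2) = 1.107 m³/s

1.11 m³/s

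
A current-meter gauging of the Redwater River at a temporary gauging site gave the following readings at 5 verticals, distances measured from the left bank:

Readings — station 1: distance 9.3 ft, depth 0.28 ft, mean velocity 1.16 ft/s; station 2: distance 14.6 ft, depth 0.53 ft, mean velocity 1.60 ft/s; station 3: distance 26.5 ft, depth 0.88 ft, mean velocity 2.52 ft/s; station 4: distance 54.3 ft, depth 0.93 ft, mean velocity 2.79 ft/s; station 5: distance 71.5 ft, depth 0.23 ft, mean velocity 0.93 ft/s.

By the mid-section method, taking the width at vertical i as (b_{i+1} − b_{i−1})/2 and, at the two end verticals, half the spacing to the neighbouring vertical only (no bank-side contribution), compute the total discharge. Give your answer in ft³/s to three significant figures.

w_1 = (14.6 − 9.3)/2 = 2.65 ft; q_1 = 1.16 × 0.28 × 2.65 = 0.8607 ft³/s
w_2 = (26.5 − 9.3)/2 = 8.6 ft; q_2 = 1.60 × 0.53 × 8.6 = 7.293 ft³/s
w_3 = (54.3 − 14.6)/2 = 19.85 ft; q_3 = 2.52 × 0.88 × 19.85 = 44.02 ft³/s
w_4 = (71.5 − 26.5)/2 = 22.5 ft; q_4 = 2.79 × 0.93 × 22.5 = 58.38 ft³/s
w_5 = (71.5 − 54.3)/2 = 8.6 ft; q_5 = 0.93 × 0.23 × 8.6 = 1.840 ft³/s
Q = Σ qᵢ = 112.4 ft³/s

112 ft³/s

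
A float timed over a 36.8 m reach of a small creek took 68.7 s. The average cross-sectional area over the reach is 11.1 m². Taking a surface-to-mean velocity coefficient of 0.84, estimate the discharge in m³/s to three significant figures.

v_surface = L / t̄ = 36.8 / 68.7 = 0.5357 m/s
v_mean = 0.84 × 0.5357 = 0.4500 m/s
Q = A × v_mean = 11.1 × 0.4500 = 4.995 m³/s

4.99 m³/s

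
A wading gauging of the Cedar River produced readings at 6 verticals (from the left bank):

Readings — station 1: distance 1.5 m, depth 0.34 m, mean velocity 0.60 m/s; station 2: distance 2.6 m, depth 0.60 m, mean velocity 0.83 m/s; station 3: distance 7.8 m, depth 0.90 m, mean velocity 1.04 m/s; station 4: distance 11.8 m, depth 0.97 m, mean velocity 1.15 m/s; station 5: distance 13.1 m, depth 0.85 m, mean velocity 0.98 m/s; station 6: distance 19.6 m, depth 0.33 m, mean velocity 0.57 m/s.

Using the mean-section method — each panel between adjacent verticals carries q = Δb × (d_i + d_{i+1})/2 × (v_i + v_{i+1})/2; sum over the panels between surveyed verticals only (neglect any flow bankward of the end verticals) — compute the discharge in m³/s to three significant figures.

12.3 m³/s

Panel 1-2: Δb = 1.1 m, d̄ = (0.34+0.60)/2 = 0.47, v̄ = (0.60+0.83)/2 = 0.715 → q = 1.1×0.47×0.715 = 0.3697 m³/s
Panel 2-3: Δb = 5.2 m, d̄ = (0.60+0.90)/2 = 0.75, v̄ = (0.83+1.04)/2 = 0.935 → q = 5.2×0.75×0.935 = 3.647 m³/s
Panel 3-4: Δb = 4 m, d̄ = (0.90+0.97)/2 = 0.935, v̄ = (1.04+1.15)/2 = 1.095 → q = 4×0.935×1.095 = 4.095 m³/s
Panel 4-5: Δb = 1.3 m, d̄ = (0.97+0.85)/2 = 0.91, v̄ = (1.15+0.98)/2 = 1.065 → q = 1.3×0.91×1.065 = 1.260 m³/s
Panel 5-6: Δb = 6.5 m, d̄ = (0.85+0.33)/2 = 0.59, v̄ = (0.98+0.57)/2 = 0.775 → q = 6.5×0.59×0.775 = 2.972 m³/s
Q = Σ q = 12.34 m³/s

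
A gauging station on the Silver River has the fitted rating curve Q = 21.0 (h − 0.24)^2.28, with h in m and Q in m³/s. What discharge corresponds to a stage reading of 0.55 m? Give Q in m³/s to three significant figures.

1.45 m³/s

Q = 21.0 × (0.55 − 0.24)^2.28 = 21.0 × 0.31^2.28 = 1.454 m³/s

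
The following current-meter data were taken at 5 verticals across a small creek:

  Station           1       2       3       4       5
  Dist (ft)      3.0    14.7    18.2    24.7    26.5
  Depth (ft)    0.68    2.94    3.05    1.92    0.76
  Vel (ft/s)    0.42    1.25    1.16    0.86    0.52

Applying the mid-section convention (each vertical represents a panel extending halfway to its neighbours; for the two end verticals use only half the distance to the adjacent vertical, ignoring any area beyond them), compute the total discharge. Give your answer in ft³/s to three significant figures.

w_1 = (14.7 − 3.0)/2 = 5.85 ft; q_1 = 0.42 × 0.68 × 5.85 = 1.671 ft³/s
w_2 = (18.2 − 3.0)/2 = 7.6 ft; q_2 = 1.25 × 2.94 × 7.6 = 27.93 ft³/s
w_3 = (24.7 − 14.7)/2 = 5 ft; q_3 = 1.16 × 3.05 × 5 = 17.69 ft³/s
w_4 = (26.5 − 18.2)/2 = 4.15 ft; q_4 = 0.86 × 1.92 × 4.15 = 6.852 ft³/s
w_5 = (26.5 − 24.7)/2 = 0.9 ft; q_5 = 0.52 × 0.76 × 0.9 = 0.3557 ft³/s
Q = Σ qᵢ = 54.50 ft³/s

54.5 ft³/s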